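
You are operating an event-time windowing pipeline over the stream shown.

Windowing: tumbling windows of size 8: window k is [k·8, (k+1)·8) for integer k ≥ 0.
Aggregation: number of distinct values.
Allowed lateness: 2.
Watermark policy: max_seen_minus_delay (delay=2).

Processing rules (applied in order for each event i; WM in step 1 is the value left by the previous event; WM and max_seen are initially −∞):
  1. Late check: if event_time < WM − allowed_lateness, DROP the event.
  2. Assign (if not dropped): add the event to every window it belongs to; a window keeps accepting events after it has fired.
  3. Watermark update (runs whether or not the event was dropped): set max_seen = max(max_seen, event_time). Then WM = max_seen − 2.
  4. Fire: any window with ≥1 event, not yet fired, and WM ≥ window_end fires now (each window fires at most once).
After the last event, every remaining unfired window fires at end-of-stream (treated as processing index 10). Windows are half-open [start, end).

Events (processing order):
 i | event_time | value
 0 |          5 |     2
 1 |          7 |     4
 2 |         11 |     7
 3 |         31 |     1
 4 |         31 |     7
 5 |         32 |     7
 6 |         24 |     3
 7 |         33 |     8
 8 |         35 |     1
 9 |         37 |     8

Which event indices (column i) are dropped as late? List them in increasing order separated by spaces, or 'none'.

i=0 t=5 v=2: → [0,8); WM=3
i=1 t=7 v=4: → [0,8); WM=5
i=2 t=11 v=7: → [8,16); WM=9; [0,8) fires=2
i=3 t=31 v=1: → [24,32); WM=29; [8,16) fires=1
i=4 t=31 v=7: → [24,32); WM=29
i=5 t=32 v=7: → [32,40); WM=30
i=6 t=24 v=3: DROP (t<30-2); WM=30
i=7 t=33 v=8: → [32,40); WM=31
i=8 t=35 v=1: → [32,40); WM=33; [24,32) fires=2
i=9 t=37 v=8: → [32,40); WM=35

6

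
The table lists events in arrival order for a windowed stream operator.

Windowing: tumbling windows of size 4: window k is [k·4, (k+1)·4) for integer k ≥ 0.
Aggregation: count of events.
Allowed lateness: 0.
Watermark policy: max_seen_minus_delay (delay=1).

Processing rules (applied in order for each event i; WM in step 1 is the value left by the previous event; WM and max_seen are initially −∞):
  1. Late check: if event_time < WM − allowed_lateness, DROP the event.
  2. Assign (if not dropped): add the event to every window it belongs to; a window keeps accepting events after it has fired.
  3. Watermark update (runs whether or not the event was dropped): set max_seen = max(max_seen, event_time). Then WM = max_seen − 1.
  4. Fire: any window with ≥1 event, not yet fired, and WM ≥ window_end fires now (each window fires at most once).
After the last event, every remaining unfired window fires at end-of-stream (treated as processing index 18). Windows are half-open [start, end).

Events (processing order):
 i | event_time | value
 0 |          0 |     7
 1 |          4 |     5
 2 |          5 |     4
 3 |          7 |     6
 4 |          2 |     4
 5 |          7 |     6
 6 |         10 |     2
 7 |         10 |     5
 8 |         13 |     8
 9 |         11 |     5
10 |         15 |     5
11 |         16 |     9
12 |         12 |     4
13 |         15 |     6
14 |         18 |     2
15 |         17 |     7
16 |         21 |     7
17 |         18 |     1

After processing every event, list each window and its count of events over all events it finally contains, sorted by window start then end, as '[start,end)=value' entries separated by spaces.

i=0 t=0 v=7: → [0,4); WM=-1
i=1 t=4 v=5: → [4,8); WM=3
i=2 t=5 v=4: → [4,8); WM=4; [0,4) fires=1
i=3 t=7 v=6: → [4,8); WM=6
i=4 t=2 v=4: DROP (t<6-0); WM=6
i=5 t=7 v=6: → [4,8); WM=6
i=6 t=10 v=2: → [8,12); WM=9; [4,8) fires=4
i=7 t=10 v=5: → [8,12); WM=9
i=8 t=13 v=8: → [12,16); WM=12; [8,12) fires=2
i=9 t=11 v=5: DROP (t<12-0); WM=12
i=10 t=15 v=5: → [12,16); WM=14
i=11 t=16 v=9: → [16,20); WM=15
i=12 t=12 v=4: DROP (t<15-0); WM=15
i=13 t=15 v=6: → [12,16); WM=15
i=14 t=18 v=2: → [16,20); WM=17; [12,16) fires=3
i=15 t=17 v=7: → [16,20); WM=17
i=16 t=21 v=7: → [20,24); WM=20; [16,20) fires=3
i=17 t=18 v=1: DROP (t<20-0); WM=20

[0,4)=1 [4,8)=4 [8,12)=2 [12,16)=3 [16,20)=3 [20,24)=1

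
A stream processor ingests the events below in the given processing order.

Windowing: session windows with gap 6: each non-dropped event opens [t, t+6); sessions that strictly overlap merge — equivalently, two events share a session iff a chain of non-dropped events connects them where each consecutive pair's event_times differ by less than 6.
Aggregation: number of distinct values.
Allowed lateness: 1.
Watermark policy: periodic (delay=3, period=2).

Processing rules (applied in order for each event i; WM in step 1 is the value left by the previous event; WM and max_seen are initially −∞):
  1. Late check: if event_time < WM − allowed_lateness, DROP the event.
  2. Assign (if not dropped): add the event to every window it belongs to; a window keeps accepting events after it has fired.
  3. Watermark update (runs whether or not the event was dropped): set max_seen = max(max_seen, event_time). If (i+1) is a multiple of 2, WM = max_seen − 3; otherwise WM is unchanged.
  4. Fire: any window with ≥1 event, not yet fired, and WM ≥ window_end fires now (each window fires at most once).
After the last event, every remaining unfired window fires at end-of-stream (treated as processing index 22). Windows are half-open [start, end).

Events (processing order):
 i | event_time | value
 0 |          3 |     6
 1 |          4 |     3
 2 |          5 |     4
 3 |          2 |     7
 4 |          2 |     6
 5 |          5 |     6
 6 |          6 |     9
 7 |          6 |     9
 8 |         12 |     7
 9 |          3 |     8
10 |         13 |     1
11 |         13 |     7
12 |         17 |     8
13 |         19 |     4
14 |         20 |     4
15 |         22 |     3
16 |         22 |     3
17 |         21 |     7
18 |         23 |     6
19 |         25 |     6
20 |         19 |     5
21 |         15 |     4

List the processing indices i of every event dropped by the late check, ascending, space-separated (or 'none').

i=0 t=3 v=6: → [3,9); WM=−∞
i=1 t=4 v=3: → [3,10); WM=1
i=2 t=5 v=4: → [3,11); WM=1
i=3 t=2 v=7: → [2,11); WM=2
i=4 t=2 v=6: → [2,11); WM=2
i=5 t=5 v=6: → [2,11); WM=2
i=6 t=6 v=9: → [2,12); WM=2
i=7 t=6 v=9: → [2,12); WM=3
i=8 t=12 v=7: → [12,18); WM=3
i=9 t=3 v=8: → [2,12); WM=9
i=10 t=13 v=1: → [12,19); WM=9
i=11 t=13 v=7: → [12,19); WM=10
i=12 t=17 v=8: → [12,23); WM=10
i=13 t=19 v=4: → [12,25); WM=16
i=14 t=20 v=4: → [12,26); WM=16
i=15 t=22 v=3: → [12,28); WM=19
i=16 t=22 v=3: → [12,28); WM=19
i=17 t=21 v=7: → [12,28); WM=19
i=18 t=23 v=6: → [12,29); WM=19
i=19 t=25 v=6: → [12,31); WM=22
i=20 t=19 v=5: DROP (t<22-1); WM=22
i=21 t=15 v=4: DROP (t<22-1); WM=22

20 21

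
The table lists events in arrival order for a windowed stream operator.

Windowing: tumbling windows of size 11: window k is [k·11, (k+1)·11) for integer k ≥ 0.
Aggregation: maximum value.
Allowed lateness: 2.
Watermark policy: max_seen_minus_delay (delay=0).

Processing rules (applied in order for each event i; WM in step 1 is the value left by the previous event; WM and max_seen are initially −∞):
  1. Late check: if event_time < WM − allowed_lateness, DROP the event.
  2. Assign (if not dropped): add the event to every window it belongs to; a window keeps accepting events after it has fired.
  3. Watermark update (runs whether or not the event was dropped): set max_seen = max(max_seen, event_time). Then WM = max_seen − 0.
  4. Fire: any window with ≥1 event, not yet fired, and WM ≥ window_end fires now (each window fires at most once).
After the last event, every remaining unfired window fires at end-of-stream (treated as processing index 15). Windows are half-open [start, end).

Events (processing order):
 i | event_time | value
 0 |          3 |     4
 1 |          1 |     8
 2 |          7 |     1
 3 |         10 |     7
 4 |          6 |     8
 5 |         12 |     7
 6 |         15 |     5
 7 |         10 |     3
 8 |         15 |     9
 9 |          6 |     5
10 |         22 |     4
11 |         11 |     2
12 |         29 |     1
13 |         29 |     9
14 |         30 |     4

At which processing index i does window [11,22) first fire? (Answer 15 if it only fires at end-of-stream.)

i=0 t=3 v=4: → [0,11); WM=3
i=1 t=1 v=8: → [0,11); WM=3
i=2 t=7 v=1: → [0,11); WM=7
i=3 t=10 v=7: → [0,11); WM=10
i=4 t=6 v=8: DROP (t<10-2); WM=10
i=5 t=12 v=7: → [11,22); WM=12; [0,11) fires=8
i=6 t=15 v=5: → [11,22); WM=15
i=7 t=10 v=3: DROP (t<15-2); WM=15
i=8 t=15 v=9: → [11,22); WM=15
i=9 t=6 v=5: DROP (t<15-2); WM=15
i=10 t=22 v=4: → [22,33); WM=22; [11,22) fires=9
i=11 t=11 v=2: DROP (t<22-2); WM=22
i=12 t=29 v=1: → [22,33); WM=29
i=13 t=29 v=9: → [22,33); WM=29
i=14 t=30 v=4: → [22,33); WM=30

10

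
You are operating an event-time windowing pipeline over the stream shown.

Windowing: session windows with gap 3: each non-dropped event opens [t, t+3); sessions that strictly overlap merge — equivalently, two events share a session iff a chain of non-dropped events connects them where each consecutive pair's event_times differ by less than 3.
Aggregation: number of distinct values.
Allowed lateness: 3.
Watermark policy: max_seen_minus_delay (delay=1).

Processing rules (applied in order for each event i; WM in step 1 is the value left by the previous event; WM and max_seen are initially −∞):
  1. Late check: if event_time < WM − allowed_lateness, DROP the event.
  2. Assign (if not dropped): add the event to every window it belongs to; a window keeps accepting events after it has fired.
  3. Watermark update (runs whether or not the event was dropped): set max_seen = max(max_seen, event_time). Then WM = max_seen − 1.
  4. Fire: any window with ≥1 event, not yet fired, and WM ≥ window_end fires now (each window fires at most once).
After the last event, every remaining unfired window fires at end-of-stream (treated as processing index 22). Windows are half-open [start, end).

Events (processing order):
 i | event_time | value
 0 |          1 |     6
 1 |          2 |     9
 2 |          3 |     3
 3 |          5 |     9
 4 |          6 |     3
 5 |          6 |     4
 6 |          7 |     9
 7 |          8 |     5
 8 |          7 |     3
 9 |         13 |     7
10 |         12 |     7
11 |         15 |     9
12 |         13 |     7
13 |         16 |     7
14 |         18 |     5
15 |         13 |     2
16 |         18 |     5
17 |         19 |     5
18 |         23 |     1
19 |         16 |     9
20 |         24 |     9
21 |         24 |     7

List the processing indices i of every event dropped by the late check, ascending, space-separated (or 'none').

15 19

i=0 t=1 v=6: → [1,4); WM=0
i=1 t=2 v=9: → [1,5); WM=1
i=2 t=3 v=3: → [1,6); WM=2
i=3 t=5 v=9: → [1,8); WM=4
i=4 t=6 v=3: → [1,9); WM=5
i=5 t=6 v=4: → [1,9); WM=5
i=6 t=7 v=9: → [1,10); WM=6
i=7 t=8 v=5: → [1,11); WM=7
i=8 t=7 v=3: → [1,11); WM=7
i=9 t=13 v=7: → [13,16); WM=12
i=10 t=12 v=7: → [12,16); WM=12
i=11 t=15 v=9: → [12,18); WM=14
i=12 t=13 v=7: → [12,18); WM=14
i=13 t=16 v=7: → [12,19); WM=15
i=14 t=18 v=5: → [12,21); WM=17
i=15 t=13 v=2: DROP (t<17-3); WM=17
i=16 t=18 v=5: → [12,21); WM=17
i=17 t=19 v=5: → [12,22); WM=18
i=18 t=23 v=1: → [23,26); WM=22
i=19 t=16 v=9: DROP (t<22-3); WM=22
i=20 t=24 v=9: → [23,27); WM=23
i=21 t=24 v=7: → [23,27); WM=23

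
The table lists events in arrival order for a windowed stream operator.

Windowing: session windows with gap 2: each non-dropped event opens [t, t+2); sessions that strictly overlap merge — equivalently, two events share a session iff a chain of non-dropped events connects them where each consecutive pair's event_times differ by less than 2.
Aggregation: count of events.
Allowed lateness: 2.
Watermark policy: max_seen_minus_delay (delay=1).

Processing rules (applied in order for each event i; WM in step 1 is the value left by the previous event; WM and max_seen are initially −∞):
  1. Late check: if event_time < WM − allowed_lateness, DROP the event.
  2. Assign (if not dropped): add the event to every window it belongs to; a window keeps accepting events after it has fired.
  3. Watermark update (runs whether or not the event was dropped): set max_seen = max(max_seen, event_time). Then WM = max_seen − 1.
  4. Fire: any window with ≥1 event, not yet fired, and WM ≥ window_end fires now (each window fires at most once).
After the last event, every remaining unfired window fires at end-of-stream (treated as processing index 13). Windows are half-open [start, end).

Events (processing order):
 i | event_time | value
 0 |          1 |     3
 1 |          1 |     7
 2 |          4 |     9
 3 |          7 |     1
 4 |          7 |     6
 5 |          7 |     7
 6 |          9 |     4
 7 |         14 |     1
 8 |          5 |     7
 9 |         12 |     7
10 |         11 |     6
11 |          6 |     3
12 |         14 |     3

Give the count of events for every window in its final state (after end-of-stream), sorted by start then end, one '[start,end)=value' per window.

[1,3)=2 [4,6)=1 [7,9)=3 [9,11)=1 [11,14)=2 [14,16)=2

i=0 t=1 v=3: → [1,3); WM=0
i=1 t=1 v=7: → [1,3); WM=0
i=2 t=4 v=9: → [4,6); WM=3
i=3 t=7 v=1: → [7,9); WM=6
i=4 t=7 v=6: → [7,9); WM=6
i=5 t=7 v=7: → [7,9); WM=6
i=6 t=9 v=4: → [9,11); WM=8
i=7 t=14 v=1: → [14,16); WM=13
i=8 t=5 v=7: DROP (t<13-2); WM=13
i=9 t=12 v=7: → [12,14); WM=13
i=10 t=11 v=6: → [11,14); WM=13
i=11 t=6 v=3: DROP (t<13-2); WM=13
i=12 t=14 v=3: → [14,16); WM=13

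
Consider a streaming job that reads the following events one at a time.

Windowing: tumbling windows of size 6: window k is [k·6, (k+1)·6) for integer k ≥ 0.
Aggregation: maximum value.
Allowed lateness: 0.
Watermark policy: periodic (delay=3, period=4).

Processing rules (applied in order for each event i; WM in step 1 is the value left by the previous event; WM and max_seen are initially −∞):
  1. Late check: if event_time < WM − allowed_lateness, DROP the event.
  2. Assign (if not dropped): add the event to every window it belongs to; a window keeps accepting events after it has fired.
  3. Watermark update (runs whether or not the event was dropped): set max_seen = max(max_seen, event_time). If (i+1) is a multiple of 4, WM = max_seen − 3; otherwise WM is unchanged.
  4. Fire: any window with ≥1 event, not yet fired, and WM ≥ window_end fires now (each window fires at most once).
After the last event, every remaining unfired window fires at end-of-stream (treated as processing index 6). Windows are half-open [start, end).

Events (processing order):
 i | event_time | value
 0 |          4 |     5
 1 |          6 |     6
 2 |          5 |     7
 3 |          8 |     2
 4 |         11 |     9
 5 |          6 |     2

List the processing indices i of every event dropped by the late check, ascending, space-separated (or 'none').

none

i=0 t=4 v=5: → [0,6); WM=−∞
i=1 t=6 v=6: → [6,12); WM=−∞
i=2 t=5 v=7: → [0,6); WM=−∞
i=3 t=8 v=2: → [6,12); WM=5
i=4 t=11 v=9: → [6,12); WM=5
i=5 t=6 v=2: → [6,12); WM=5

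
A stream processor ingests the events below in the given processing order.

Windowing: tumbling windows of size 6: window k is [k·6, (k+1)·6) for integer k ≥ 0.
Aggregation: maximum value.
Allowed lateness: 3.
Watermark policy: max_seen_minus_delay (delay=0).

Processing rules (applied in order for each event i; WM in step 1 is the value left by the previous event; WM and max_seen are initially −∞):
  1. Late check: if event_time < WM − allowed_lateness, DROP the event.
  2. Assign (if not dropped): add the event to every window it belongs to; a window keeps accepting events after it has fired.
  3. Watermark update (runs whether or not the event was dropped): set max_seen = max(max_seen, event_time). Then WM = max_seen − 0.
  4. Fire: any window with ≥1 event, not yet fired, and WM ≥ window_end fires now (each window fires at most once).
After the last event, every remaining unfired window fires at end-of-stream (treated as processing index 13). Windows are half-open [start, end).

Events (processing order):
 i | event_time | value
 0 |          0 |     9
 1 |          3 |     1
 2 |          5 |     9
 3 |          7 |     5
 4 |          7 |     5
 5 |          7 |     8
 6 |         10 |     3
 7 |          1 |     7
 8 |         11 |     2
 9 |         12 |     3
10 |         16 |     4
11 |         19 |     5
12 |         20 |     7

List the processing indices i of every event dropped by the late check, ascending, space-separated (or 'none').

7

i=0 t=0 v=9: → [0,6); WM=0
i=1 t=3 v=1: → [0,6); WM=3
i=2 t=5 v=9: → [0,6); WM=5
i=3 t=7 v=5: → [6,12); WM=7; [0,6) fires=9
i=4 t=7 v=5: → [6,12); WM=7
i=5 t=7 v=8: → [6,12); WM=7
i=6 t=10 v=3: → [6,12); WM=10
i=7 t=1 v=7: DROP (t<10-3); WM=10
i=8 t=11 v=2: → [6,12); WM=11
i=9 t=12 v=3: → [12,18); WM=12; [6,12) fires=8
i=10 t=16 v=4: → [12,18); WM=16
i=11 t=19 v=5: → [18,24); WM=19; [12,18) fires=4
i=12 t=20 v=7: → [18,24); WM=20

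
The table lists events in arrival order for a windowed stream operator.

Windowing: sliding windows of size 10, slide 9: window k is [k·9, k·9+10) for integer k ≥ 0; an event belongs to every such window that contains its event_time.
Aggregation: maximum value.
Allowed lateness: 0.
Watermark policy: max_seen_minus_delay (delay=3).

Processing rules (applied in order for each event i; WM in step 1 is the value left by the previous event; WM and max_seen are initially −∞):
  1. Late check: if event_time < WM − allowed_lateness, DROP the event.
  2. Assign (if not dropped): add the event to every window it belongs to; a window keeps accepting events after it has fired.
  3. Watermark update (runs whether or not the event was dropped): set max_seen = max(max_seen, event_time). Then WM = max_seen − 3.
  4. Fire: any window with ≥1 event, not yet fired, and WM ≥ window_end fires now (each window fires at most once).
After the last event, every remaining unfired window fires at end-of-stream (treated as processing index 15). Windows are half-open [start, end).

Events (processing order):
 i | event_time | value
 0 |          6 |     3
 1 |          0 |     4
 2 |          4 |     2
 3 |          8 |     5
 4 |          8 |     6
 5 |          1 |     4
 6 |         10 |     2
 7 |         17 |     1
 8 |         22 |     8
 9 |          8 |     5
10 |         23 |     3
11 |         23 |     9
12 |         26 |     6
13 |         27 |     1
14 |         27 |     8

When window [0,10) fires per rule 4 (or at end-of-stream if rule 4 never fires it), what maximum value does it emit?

i=0 t=6 v=3: → [0,10); WM=3
i=1 t=0 v=4: DROP (t<3-0); WM=3
i=2 t=4 v=2: → [0,10); WM=3
i=3 t=8 v=5: → [0,10); WM=5
i=4 t=8 v=6: → [0,10); WM=5
i=5 t=1 v=4: DROP (t<5-0); WM=5
i=6 t=10 v=2: → [9,19); WM=7
i=7 t=17 v=1: → [9,19); WM=14; [0,10) fires=6
i=8 t=22 v=8: → [18,28); WM=19; [9,19) fires=2
i=9 t=8 v=5: DROP (t<19-0); WM=19
i=10 t=23 v=3: → [18,28); WM=20
i=11 t=23 v=9: → [18,28); WM=20
i=12 t=26 v=6: → [18,28); WM=23
i=13 t=27 v=1: → [27,37),[18,28); WM=24
i=14 t=27 v=8: → [27,37),[18,28); WM=24

6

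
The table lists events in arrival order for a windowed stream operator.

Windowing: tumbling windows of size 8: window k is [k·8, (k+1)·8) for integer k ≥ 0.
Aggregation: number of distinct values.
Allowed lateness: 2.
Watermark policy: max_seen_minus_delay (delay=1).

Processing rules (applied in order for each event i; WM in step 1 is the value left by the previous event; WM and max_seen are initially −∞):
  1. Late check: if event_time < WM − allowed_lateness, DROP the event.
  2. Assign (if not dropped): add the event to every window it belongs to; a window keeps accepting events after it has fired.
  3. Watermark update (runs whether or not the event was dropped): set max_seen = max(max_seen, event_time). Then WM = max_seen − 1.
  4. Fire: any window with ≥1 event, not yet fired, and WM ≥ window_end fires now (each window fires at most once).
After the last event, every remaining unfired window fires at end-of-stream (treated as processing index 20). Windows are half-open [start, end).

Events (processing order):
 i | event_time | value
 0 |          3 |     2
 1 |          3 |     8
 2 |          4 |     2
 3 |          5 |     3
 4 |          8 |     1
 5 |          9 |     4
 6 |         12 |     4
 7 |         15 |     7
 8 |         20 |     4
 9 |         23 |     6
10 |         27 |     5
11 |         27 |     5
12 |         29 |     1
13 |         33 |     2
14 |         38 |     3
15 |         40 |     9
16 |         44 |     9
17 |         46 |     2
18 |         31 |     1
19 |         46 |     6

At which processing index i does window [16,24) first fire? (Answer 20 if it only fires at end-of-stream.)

i=0 t=3 v=2: → [0,8); WM=2
i=1 t=3 v=8: → [0,8); WM=2
i=2 t=4 v=2: → [0,8); WM=3
i=3 t=5 v=3: → [0,8); WM=4
i=4 t=8 v=1: → [8,16); WM=7
i=5 t=9 v=4: → [8,16); WM=8; [0,8) fires=3
i=6 t=12 v=4: → [8,16); WM=11
i=7 t=15 v=7: → [8,16); WM=14
i=8 t=20 v=4: → [16,24); WM=19; [8,16) fires=3
i=9 t=23 v=6: → [16,24); WM=22
i=10 t=27 v=5: → [24,32); WM=26; [16,24) fires=2
i=11 t=27 v=5: → [24,32); WM=26
i=12 t=29 v=1: → [24,32); WM=28
i=13 t=33 v=2: → [32,40); WM=32; [24,32) fires=2
i=14 t=38 v=3: → [32,40); WM=37
i=15 t=40 v=9: → [40,48); WM=39
i=16 t=44 v=9: → [40,48); WM=43; [32,40) fires=2
i=17 t=46 v=2: → [40,48); WM=45
i=18 t=31 v=1: DROP (t<45-2); WM=45
i=19 t=46 v=6: → [40,48); WM=45

10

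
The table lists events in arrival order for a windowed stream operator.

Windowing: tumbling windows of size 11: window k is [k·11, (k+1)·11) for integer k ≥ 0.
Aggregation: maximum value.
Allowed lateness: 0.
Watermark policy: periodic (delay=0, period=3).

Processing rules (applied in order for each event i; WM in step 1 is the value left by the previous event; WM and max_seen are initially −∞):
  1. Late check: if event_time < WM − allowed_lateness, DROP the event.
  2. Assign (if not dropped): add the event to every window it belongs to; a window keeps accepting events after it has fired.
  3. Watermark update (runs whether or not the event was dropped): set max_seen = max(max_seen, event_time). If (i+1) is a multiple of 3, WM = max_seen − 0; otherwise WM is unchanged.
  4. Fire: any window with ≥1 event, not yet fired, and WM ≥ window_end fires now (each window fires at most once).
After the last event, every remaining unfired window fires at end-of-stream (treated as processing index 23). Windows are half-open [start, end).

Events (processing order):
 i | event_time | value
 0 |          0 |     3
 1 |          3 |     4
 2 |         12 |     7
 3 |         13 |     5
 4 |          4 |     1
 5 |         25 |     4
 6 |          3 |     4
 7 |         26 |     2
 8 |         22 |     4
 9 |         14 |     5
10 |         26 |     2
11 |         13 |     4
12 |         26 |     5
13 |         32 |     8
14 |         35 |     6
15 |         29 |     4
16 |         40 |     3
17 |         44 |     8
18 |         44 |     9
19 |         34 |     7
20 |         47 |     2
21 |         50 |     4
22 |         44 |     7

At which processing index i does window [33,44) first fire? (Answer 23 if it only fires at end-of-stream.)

17

i=0 t=0 v=3: → [0,11); WM=−∞
i=1 t=3 v=4: → [0,11); WM=−∞
i=2 t=12 v=7: → [11,22); WM=12; [0,11) fires=4
i=3 t=13 v=5: → [11,22); WM=12
i=4 t=4 v=1: DROP (t<12-0); WM=12
i=5 t=25 v=4: → [22,33); WM=25; [11,22) fires=7
i=6 t=3 v=4: DROP (t<25-0); WM=25
i=7 t=26 v=2: → [22,33); WM=25
i=8 t=22 v=4: DROP (t<25-0); WM=26
i=9 t=14 v=5: DROP (t<26-0); WM=26
i=10 t=26 v=2: → [22,33); WM=26
i=11 t=13 v=4: DROP (t<26-0); WM=26
i=12 t=26 v=5: → [22,33); WM=26
i=13 t=32 v=8: → [22,33); WM=26
i=14 t=35 v=6: → [33,44); WM=35; [22,33) fires=8
i=15 t=29 v=4: DROP (t<35-0); WM=35
i=16 t=40 v=3: → [33,44); WM=35
i=17 t=44 v=8: → [44,55); WM=44; [33,44) fires=6
i=18 t=44 v=9: → [44,55); WM=44
i=19 t=34 v=7: DROP (t<44-0); WM=44
i=20 t=47 v=2: → [44,55); WM=47
i=21 t=50 v=4: → [44,55); WM=47
i=22 t=44 v=7: DROP (t<47-0); WM=47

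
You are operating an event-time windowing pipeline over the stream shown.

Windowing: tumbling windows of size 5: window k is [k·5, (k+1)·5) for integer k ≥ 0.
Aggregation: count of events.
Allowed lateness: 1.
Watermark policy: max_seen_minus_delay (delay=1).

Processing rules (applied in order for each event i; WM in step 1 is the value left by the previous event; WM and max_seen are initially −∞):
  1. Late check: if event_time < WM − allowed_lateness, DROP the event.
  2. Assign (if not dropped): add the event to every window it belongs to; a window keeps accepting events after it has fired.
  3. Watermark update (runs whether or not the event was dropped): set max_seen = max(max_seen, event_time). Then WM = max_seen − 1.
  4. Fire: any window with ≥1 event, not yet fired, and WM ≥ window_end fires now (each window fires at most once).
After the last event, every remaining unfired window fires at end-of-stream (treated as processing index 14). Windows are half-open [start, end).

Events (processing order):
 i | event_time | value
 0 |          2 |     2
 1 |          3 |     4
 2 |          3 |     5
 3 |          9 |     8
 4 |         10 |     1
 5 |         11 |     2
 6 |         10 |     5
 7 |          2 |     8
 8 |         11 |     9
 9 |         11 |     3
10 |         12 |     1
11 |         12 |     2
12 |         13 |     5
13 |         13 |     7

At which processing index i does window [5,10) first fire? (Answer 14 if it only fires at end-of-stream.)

i=0 t=2 v=2: → [0,5); WM=1
i=1 t=3 v=4: → [0,5); WM=2
i=2 t=3 v=5: → [0,5); WM=2
i=3 t=9 v=8: → [5,10); WM=8; [0,5) fires=3
i=4 t=10 v=1: → [10,15); WM=9
i=5 t=11 v=2: → [10,15); WM=10; [5,10) fires=1
i=6 t=10 v=5: → [10,15); WM=10
i=7 t=2 v=8: DROP (t<10-1); WM=10
i=8 t=11 v=9: → [10,15); WM=10
i=9 t=11 v=3: → [10,15); WM=10
i=10 t=12 v=1: → [10,15); WM=11
i=11 t=12 v=2: → [10,15); WM=11
i=12 t=13 v=5: → [10,15); WM=12
i=13 t=13 v=7: → [10,15); WM=12

5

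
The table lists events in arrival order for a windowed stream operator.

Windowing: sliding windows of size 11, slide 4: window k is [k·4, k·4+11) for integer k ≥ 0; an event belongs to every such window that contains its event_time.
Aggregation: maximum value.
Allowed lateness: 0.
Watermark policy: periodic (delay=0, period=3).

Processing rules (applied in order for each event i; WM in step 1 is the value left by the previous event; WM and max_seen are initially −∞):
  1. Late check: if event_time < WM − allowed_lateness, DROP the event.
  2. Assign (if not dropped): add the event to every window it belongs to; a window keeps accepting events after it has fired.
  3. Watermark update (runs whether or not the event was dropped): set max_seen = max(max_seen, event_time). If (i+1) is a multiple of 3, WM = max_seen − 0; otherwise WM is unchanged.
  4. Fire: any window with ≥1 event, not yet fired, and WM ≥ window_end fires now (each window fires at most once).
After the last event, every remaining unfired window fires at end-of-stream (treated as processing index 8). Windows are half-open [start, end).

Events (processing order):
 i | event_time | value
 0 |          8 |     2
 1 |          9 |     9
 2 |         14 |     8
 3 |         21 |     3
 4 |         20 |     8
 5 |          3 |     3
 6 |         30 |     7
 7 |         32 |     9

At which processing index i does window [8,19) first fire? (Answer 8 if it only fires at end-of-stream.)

5

i=0 t=8 v=2: → [8,19),[4,15),[0,11); WM=−∞
i=1 t=9 v=9: → [8,19),[4,15),[0,11); WM=−∞
i=2 t=14 v=8: → [12,23),[8,19),[4,15); WM=14; [0,11) fires=9
i=3 t=21 v=3: → [20,31),[16,27),[12,23); WM=14
i=4 t=20 v=8: → [20,31),[16,27),[12,23); WM=14
i=5 t=3 v=3: DROP (t<14-0); WM=21; [4,15) fires=9 [8,19) fires=9
i=6 t=30 v=7: → [28,39),[24,35),[20,31); WM=21
i=7 t=32 v=9: → [32,43),[28,39),[24,35); WM=21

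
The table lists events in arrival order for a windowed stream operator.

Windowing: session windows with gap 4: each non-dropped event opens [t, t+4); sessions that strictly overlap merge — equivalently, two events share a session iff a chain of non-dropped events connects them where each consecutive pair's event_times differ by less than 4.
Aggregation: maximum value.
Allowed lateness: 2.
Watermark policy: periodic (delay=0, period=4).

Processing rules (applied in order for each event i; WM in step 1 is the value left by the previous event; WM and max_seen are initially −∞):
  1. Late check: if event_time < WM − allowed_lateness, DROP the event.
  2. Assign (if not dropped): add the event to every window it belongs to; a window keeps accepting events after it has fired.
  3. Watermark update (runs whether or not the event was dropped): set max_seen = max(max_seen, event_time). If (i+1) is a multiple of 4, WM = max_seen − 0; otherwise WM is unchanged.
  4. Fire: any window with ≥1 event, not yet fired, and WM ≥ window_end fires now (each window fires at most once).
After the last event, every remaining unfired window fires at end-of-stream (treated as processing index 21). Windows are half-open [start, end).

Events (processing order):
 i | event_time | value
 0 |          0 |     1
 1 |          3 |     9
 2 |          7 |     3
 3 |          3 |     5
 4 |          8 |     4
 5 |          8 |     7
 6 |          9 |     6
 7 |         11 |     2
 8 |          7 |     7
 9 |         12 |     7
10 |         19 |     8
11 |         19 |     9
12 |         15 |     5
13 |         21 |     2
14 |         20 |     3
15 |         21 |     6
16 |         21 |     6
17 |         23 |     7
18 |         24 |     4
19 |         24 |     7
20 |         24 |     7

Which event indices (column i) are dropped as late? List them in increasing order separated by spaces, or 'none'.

8 12

i=0 t=0 v=1: → [0,4); WM=−∞
i=1 t=3 v=9: → [0,7); WM=−∞
i=2 t=7 v=3: → [7,11); WM=−∞
i=3 t=3 v=5: → [0,7); WM=7
i=4 t=8 v=4: → [7,12); WM=7
i=5 t=8 v=7: → [7,12); WM=7
i=6 t=9 v=6: → [7,13); WM=7
i=7 t=11 v=2: → [7,15); WM=11
i=8 t=7 v=7: DROP (t<11-2); WM=11
i=9 t=12 v=7: → [7,16); WM=11
i=10 t=19 v=8: → [19,23); WM=11
i=11 t=19 v=9: → [19,23); WM=19
i=12 t=15 v=5: DROP (t<19-2); WM=19
i=13 t=21 v=2: → [19,25); WM=19
i=14 t=20 v=3: → [19,25); WM=19
i=15 t=21 v=6: → [19,25); WM=21
i=16 t=21 v=6: → [19,25); WM=21
i=17 t=23 v=7: → [19,27); WM=21
i=18 t=24 v=4: → [19,28); WM=21
i=19 t=24 v=7: → [19,28); WM=24
i=20 t=24 v=7: → [19,28); WM=24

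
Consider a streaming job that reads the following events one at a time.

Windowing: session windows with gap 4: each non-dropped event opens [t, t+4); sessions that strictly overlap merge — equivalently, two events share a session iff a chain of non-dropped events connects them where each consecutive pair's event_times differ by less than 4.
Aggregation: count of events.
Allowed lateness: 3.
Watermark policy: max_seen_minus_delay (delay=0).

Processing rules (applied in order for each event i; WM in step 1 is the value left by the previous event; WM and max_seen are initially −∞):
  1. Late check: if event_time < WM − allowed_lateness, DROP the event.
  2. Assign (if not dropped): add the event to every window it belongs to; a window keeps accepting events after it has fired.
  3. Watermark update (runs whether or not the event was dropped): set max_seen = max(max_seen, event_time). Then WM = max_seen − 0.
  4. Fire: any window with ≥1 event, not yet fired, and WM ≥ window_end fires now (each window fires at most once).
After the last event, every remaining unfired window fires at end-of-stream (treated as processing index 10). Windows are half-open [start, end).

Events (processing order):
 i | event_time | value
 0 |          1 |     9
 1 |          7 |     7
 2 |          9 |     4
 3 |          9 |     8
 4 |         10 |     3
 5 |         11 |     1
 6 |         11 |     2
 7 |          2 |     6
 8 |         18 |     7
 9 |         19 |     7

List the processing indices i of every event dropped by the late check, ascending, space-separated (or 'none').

i=0 t=1 v=9: → [1,5); WM=1
i=1 t=7 v=7: → [7,11); WM=7
i=2 t=9 v=4: → [7,13); WM=9
i=3 t=9 v=8: → [7,13); WM=9
i=4 t=10 v=3: → [7,14); WM=10
i=5 t=11 v=1: → [7,15); WM=11
i=6 t=11 v=2: → [7,15); WM=11
i=7 t=2 v=6: DROP (t<11-3); WM=11
i=8 t=18 v=7: → [18,22); WM=18
i=9 t=19 v=7: → [18,23); WM=19

7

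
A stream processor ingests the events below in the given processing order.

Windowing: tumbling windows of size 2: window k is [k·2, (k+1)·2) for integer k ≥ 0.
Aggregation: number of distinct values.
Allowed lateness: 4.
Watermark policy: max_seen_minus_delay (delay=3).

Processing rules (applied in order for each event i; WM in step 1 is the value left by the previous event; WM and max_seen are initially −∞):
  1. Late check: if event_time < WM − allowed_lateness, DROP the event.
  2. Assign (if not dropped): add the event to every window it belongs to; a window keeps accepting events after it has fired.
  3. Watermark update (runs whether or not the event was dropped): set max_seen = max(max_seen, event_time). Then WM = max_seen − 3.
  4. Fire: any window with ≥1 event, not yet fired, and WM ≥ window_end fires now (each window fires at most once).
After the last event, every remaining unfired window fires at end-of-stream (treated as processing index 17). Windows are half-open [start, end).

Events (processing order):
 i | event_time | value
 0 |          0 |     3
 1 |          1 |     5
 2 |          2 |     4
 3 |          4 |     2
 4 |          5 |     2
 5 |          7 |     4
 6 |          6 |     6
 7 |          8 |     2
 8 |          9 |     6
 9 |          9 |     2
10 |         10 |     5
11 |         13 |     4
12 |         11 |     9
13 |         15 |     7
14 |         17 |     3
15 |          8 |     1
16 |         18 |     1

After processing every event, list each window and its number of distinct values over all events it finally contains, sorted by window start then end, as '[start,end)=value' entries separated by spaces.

[0,2)=2 [2,4)=1 [4,6)=1 [6,8)=2 [8,10)=2 [10,12)=2 [12,14)=1 [14,16)=1 [16,18)=1 [18,20)=1

i=0 t=0 v=3: → [0,2); WM=-3
i=1 t=1 v=5: → [0,2); WM=-2
i=2 t=2 v=4: → [2,4); WM=-1
i=3 t=4 v=2: → [4,6); WM=1
i=4 t=5 v=2: → [4,6); WM=2; [0,2) fires=2
i=5 t=7 v=4: → [6,8); WM=4; [2,4) fires=1
i=6 t=6 v=6: → [6,8); WM=4
i=7 t=8 v=2: → [8,10); WM=5
i=8 t=9 v=6: → [8,10); WM=6; [4,6) fires=1
i=9 t=9 v=2: → [8,10); WM=6
i=10 t=10 v=5: → [10,12); WM=7
i=11 t=13 v=4: → [12,14); WM=10; [6,8) fires=2 [8,10) fires=2
i=12 t=11 v=9: → [10,12); WM=10
i=13 t=15 v=7: → [14,16); WM=12; [10,12) fires=2
i=14 t=17 v=3: → [16,18); WM=14; [12,14) fires=1
i=15 t=8 v=1: DROP (t<14-4); WM=14
i=16 t=18 v=1: → [18,20); WM=15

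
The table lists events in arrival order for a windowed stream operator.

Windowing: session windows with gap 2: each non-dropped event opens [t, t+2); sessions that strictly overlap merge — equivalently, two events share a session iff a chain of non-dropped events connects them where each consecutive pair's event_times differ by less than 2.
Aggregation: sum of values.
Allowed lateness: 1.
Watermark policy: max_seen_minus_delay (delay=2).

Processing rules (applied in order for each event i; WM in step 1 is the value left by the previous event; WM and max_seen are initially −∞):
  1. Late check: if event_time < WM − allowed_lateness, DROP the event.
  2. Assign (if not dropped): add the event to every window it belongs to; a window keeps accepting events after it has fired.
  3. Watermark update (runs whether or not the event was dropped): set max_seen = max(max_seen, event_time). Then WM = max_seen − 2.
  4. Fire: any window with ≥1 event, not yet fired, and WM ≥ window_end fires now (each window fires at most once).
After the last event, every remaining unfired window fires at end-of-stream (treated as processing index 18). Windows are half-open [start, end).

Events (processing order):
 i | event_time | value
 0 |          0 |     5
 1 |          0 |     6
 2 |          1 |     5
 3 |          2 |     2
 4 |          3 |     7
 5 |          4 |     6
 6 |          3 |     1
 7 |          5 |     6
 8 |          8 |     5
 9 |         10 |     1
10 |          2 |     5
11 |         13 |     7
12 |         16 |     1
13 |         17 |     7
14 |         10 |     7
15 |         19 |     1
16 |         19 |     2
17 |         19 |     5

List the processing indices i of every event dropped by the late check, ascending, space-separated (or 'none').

10 14

i=0 t=0 v=5: → [0,2); WM=-2
i=1 t=0 v=6: → [0,2); WM=-2
i=2 t=1 v=5: → [0,3); WM=-1
i=3 t=2 v=2: → [0,4); WM=0
i=4 t=3 v=7: → [0,5); WM=1
i=5 t=4 v=6: → [0,6); WM=2
i=6 t=3 v=1: → [0,6); WM=2
i=7 t=5 v=6: → [0,7); WM=3
i=8 t=8 v=5: → [8,10); WM=6
i=9 t=10 v=1: → [10,12); WM=8
i=10 t=2 v=5: DROP (t<8-1); WM=8
i=11 t=13 v=7: → [13,15); WM=11
i=12 t=16 v=1: → [16,18); WM=14
i=13 t=17 v=7: → [16,19); WM=15
i=14 t=10 v=7: DROP (t<15-1); WM=15
i=15 t=19 v=1: → [19,21); WM=17
i=16 t=19 v=2: → [19,21); WM=17
i=17 t=19 v=5: → [19,21); WM=17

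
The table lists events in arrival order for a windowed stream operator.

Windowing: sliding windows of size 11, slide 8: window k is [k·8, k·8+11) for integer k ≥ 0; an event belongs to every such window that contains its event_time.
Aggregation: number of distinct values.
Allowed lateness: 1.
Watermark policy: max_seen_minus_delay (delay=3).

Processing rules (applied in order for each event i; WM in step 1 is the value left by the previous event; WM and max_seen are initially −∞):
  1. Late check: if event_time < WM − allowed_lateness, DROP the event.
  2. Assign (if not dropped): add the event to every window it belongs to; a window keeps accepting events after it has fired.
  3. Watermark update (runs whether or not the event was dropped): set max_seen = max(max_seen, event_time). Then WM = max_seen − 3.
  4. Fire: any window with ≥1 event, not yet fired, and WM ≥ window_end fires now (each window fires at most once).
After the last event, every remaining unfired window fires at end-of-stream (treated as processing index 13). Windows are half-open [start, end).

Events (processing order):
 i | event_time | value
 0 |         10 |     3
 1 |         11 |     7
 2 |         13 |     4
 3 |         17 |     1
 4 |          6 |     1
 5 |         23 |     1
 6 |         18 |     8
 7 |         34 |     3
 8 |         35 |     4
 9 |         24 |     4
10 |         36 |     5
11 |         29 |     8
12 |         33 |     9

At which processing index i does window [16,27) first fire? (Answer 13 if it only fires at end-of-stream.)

7

i=0 t=10 v=3: → [8,19),[0,11); WM=7
i=1 t=11 v=7: → [8,19); WM=8
i=2 t=13 v=4: → [8,19); WM=10
i=3 t=17 v=1: → [16,27),[8,19); WM=14; [0,11) fires=1
i=4 t=6 v=1: DROP (t<14-1); WM=14
i=5 t=23 v=1: → [16,27); WM=20; [8,19) fires=4
i=6 t=18 v=8: DROP (t<20-1); WM=20
i=7 t=34 v=3: → [32,43),[24,35); WM=31; [16,27) fires=1
i=8 t=35 v=4: → [32,43); WM=32
i=9 t=24 v=4: DROP (t<32-1); WM=32
i=10 t=36 v=5: → [32,43); WM=33
i=11 t=29 v=8: DROP (t<33-1); WM=33
i=12 t=33 v=9: → [32,43),[24,35); WM=33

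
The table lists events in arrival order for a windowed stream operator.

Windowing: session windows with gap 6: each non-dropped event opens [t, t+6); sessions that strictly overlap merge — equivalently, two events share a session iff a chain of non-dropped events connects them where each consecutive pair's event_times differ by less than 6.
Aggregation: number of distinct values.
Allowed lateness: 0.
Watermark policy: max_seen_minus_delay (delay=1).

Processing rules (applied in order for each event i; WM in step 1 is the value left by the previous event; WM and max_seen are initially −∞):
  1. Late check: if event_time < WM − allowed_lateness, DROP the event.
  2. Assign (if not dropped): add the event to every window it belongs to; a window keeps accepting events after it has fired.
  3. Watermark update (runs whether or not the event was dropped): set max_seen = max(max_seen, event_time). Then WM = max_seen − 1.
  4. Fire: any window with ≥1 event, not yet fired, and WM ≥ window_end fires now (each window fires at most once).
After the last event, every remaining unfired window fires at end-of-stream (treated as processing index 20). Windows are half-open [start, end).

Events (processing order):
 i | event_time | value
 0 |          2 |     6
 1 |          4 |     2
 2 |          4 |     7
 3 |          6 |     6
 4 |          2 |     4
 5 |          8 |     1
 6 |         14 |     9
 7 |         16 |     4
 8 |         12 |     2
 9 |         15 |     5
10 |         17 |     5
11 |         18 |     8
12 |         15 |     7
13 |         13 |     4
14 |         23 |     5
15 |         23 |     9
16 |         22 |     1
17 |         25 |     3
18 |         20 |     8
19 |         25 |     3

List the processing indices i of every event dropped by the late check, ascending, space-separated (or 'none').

i=0 t=2 v=6: → [2,8); WM=1
i=1 t=4 v=2: → [2,10); WM=3
i=2 t=4 v=7: → [2,10); WM=3
i=3 t=6 v=6: → [2,12); WM=5
i=4 t=2 v=4: DROP (t<5-0); WM=5
i=5 t=8 v=1: → [2,14); WM=7
i=6 t=14 v=9: → [14,20); WM=13
i=7 t=16 v=4: → [14,22); WM=15
i=8 t=12 v=2: DROP (t<15-0); WM=15
i=9 t=15 v=5: → [14,22); WM=15
i=10 t=17 v=5: → [14,23); WM=16
i=11 t=18 v=8: → [14,24); WM=17
i=12 t=15 v=7: DROP (t<17-0); WM=17
i=13 t=13 v=4: DROP (t<17-0); WM=17
i=14 t=23 v=5: → [14,29); WM=22
i=15 t=23 v=9: → [14,29); WM=22
i=16 t=22 v=1: → [14,29); WM=22
i=17 t=25 v=3: → [14,31); WM=24
i=18 t=20 v=8: DROP (t<24-0); WM=24
i=19 t=25 v=3: → [14,31); WM=24

4 8 12 13 18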